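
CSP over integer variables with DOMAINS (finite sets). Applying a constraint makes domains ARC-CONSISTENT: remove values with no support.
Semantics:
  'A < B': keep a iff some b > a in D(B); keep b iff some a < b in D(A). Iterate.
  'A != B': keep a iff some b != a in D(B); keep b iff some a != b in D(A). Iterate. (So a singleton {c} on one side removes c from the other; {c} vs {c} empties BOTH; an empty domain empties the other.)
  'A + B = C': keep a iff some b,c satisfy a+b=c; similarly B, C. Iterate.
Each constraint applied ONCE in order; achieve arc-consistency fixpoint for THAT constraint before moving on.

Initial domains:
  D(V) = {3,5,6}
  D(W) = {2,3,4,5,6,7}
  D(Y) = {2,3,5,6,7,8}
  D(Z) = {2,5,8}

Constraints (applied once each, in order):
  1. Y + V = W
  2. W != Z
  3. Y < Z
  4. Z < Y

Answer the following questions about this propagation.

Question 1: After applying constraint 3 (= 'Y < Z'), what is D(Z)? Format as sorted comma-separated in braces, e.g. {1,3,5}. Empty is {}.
Answer: {5,8}

Derivation:
Constraint 1 (Y + V = W) on D(Y)={2,3,5,6,7,8} D(V)={3,5,6} D(W)={2,3,4,5,6,7}: Y {2,3,5,6,7,8}->{2,3}; V {3,5,6}->{3,5}; W {2,3,4,5,6,7}->{5,6,7}
Constraint 2 (W != Z) on D(W)={5,6,7} D(Z)={2,5,8}: no change
Constraint 3 (Y < Z) on D(Y)={2,3} D(Z)={2,5,8}: Z {2,5,8}->{5,8}
So after constraint 3: D(Z) = {5,8}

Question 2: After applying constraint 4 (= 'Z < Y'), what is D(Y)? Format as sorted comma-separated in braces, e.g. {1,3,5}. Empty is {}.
Constraint 1 (Y + V = W) on D(Y)={2,3,5,6,7,8} D(V)={3,5,6} D(W)={2,3,4,5,6,7}: Y {2,3,5,6,7,8}->{2,3}; V {3,5,6}->{3,5}; W {2,3,4,5,6,7}->{5,6,7}
Constraint 2 (W != Z) on D(W)={5,6,7} D(Z)={2,5,8}: no change
Constraint 3 (Y < Z) on D(Y)={2,3} D(Z)={2,5,8}: Z {2,5,8}->{5,8}
Constraint 4 (Z < Y) on D(Z)={5,8} D(Y)={2,3}: Z {5,8}->{}; Y {2,3}->{}
So after constraint 4: D(Y) = {}

Answer: {}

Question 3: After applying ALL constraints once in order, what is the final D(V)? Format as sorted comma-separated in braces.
Constraint 1 (Y + V = W) on D(Y)={2,3,5,6,7,8} D(V)={3,5,6} D(W)={2,3,4,5,6,7}: Y {2,3,5,6,7,8}->{2,3}; V {3,5,6}->{3,5}; W {2,3,4,5,6,7}->{5,6,7}
Constraint 2 (W != Z) on D(W)={5,6,7} D(Z)={2,5,8}: no change
Constraint 3 (Y < Z) on D(Y)={2,3} D(Z)={2,5,8}: Z {2,5,8}->{5,8}
Constraint 4 (Z < Y) on D(Z)={5,8} D(Y)={2,3}: Z {5,8}->{}; Y {2,3}->{}
So after all 4 constraints: D(V) = {3,5}

Answer: {3,5}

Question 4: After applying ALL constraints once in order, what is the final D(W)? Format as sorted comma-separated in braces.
Constraint 1 (Y + V = W) on D(Y)={2,3,5,6,7,8} D(V)={3,5,6} D(W)={2,3,4,5,6,7}: Y {2,3,5,6,7,8}->{2,3}; V {3,5,6}->{3,5}; W {2,3,4,5,6,7}->{5,6,7}
Constraint 2 (W != Z) on D(W)={5,6,7} D(Z)={2,5,8}: no change
Constraint 3 (Y < Z) on D(Y)={2,3} D(Z)={2,5,8}: Z {2,5,8}->{5,8}
Constraint 4 (Z < Y) on D(Z)={5,8} D(Y)={2,3}: Z {5,8}->{}; Y {2,3}->{}
So after all 4 constraints: D(W) = {5,6,7}

Answer: {5,6,7}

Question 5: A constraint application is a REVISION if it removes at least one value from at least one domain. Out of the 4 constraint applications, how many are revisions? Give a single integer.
Constraint 1 (Y + V = W) on D(Y)={2,3,5,6,7,8} D(V)={3,5,6} D(W)={2,3,4,5,6,7}: Y {2,3,5,6,7,8}->{2,3}; V {3,5,6}->{3,5}; W {2,3,4,5,6,7}->{5,6,7} => REVISION
Constraint 2 (W != Z) on D(W)={5,6,7} D(Z)={2,5,8}: no change => not a revision
Constraint 3 (Y < Z) on D(Y)={2,3} D(Z)={2,5,8}: Z {2,5,8}->{5,8} => REVISION
Constraint 4 (Z < Y) on D(Z)={5,8} D(Y)={2,3}: Z {5,8}->{}; Y {2,3}->{} => REVISION
Total revisions = 3

Answer: 3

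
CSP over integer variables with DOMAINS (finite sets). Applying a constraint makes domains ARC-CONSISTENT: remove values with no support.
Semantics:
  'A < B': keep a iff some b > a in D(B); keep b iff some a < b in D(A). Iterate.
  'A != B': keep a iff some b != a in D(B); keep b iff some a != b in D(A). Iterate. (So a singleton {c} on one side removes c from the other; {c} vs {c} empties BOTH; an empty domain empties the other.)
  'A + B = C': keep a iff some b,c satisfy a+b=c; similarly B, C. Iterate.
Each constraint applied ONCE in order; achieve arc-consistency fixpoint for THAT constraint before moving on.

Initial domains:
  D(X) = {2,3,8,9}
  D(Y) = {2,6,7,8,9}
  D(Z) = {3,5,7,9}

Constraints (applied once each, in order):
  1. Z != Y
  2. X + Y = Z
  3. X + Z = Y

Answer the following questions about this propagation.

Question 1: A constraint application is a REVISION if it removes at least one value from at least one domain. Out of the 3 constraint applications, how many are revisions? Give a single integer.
Answer: 2

Derivation:
Constraint 1 (Z != Y) on D(Z)={3,5,7,9} D(Y)={2,6,7,8,9}: no change => not a revision
Constraint 2 (X + Y = Z) on D(X)={2,3,8,9} D(Y)={2,6,7,8,9} D(Z)={3,5,7,9}: X {2,3,8,9}->{2,3}; Y {2,6,7,8,9}->{2,6,7}; Z {3,5,7,9}->{5,9} => REVISION
Constraint 3 (X + Z = Y) on D(X)={2,3} D(Z)={5,9} D(Y)={2,6,7}: X {2,3}->{2}; Z {5,9}->{5}; Y {2,6,7}->{7} => REVISION
Total revisions = 2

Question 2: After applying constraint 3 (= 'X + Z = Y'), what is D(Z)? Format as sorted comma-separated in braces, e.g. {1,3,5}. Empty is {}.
Constraint 1 (Z != Y) on D(Z)={3,5,7,9} D(Y)={2,6,7,8,9}: no change
Constraint 2 (X + Y = Z) on D(X)={2,3,8,9} D(Y)={2,6,7,8,9} D(Z)={3,5,7,9}: X {2,3,8,9}->{2,3}; Y {2,6,7,8,9}->{2,6,7}; Z {3,5,7,9}->{5,9}
Constraint 3 (X + Z = Y) on D(X)={2,3} D(Z)={5,9} D(Y)={2,6,7}: X {2,3}->{2}; Z {5,9}->{5}; Y {2,6,7}->{7}
So after constraint 3: D(Z) = {5}

Answer: {5}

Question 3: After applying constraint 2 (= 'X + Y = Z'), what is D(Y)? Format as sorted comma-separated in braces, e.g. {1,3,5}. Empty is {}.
Constraint 1 (Z != Y) on D(Z)={3,5,7,9} D(Y)={2,6,7,8,9}: no change
Constraint 2 (X + Y = Z) on D(X)={2,3,8,9} D(Y)={2,6,7,8,9} D(Z)={3,5,7,9}: X {2,3,8,9}->{2,3}; Y {2,6,7,8,9}->{2,6,7}; Z {3,5,7,9}->{5,9}
So after constraint 2: D(Y) = {2,6,7}

Answer: {2,6,7}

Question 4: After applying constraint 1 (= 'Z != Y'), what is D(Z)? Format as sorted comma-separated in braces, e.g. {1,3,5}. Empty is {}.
Constraint 1 (Z != Y) on D(Z)={3,5,7,9} D(Y)={2,6,7,8,9}: no change
So after constraint 1: D(Z) = {3,5,7,9}

Answer: {3,5,7,9}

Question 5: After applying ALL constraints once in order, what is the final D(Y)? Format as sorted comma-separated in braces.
Constraint 1 (Z != Y) on D(Z)={3,5,7,9} D(Y)={2,6,7,8,9}: no change
Constraint 2 (X + Y = Z) on D(X)={2,3,8,9} D(Y)={2,6,7,8,9} D(Z)={3,5,7,9}: X {2,3,8,9}->{2,3}; Y {2,6,7,8,9}->{2,6,7}; Z {3,5,7,9}->{5,9}
Constraint 3 (X + Z = Y) on D(X)={2,3} D(Z)={5,9} D(Y)={2,6,7}: X {2,3}->{2}; Z {5,9}->{5}; Y {2,6,7}->{7}
So after all 3 constraints: D(Y) = {7}

Answer: {7}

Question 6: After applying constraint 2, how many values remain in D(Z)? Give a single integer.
Answer: 2

Derivation:
Constraint 1 (Z != Y) on D(Z)={3,5,7,9} D(Y)={2,6,7,8,9}: no change
Constraint 2 (X + Y = Z) on D(X)={2,3,8,9} D(Y)={2,6,7,8,9} D(Z)={3,5,7,9}: X {2,3,8,9}->{2,3}; Y {2,6,7,8,9}->{2,6,7}; Z {3,5,7,9}->{5,9}
So after constraint 2: D(Z)={5,9}, size = 2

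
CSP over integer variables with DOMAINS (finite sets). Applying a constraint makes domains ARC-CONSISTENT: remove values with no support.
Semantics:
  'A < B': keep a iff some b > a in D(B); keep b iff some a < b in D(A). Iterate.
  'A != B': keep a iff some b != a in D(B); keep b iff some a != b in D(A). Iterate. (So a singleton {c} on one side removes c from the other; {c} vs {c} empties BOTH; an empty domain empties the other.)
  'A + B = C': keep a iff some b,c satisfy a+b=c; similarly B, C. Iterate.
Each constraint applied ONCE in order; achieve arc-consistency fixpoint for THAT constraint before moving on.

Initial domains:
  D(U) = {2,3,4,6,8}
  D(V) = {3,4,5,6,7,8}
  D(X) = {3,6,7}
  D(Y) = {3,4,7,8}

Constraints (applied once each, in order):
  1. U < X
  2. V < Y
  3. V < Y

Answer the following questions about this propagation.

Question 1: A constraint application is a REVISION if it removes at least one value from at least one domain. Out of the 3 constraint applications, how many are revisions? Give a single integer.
Answer: 2

Derivation:
Constraint 1 (U < X) on D(U)={2,3,4,6,8} D(X)={3,6,7}: U {2,3,4,6,8}->{2,3,4,6} => REVISION
Constraint 2 (V < Y) on D(V)={3,4,5,6,7,8} D(Y)={3,4,7,8}: V {3,4,5,6,7,8}->{3,4,5,6,7}; Y {3,4,7,8}->{4,7,8} => REVISION
Constraint 3 (V < Y) on D(V)={3,4,5,6,7} D(Y)={4,7,8}: no change => not a revision
Total revisions = 2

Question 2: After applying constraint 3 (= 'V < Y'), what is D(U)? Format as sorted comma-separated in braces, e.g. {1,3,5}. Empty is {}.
Answer: {2,3,4,6}

Derivation:
Constraint 1 (U < X) on D(U)={2,3,4,6,8} D(X)={3,6,7}: U {2,3,4,6,8}->{2,3,4,6}
Constraint 2 (V < Y) on D(V)={3,4,5,6,7,8} D(Y)={3,4,7,8}: V {3,4,5,6,7,8}->{3,4,5,6,7}; Y {3,4,7,8}->{4,7,8}
Constraint 3 (V < Y) on D(V)={3,4,5,6,7} D(Y)={4,7,8}: no change
So after constraint 3: D(U) = {2,3,4,6}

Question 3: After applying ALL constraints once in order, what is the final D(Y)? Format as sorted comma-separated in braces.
Answer: {4,7,8}

Derivation:
Constraint 1 (U < X) on D(U)={2,3,4,6,8} D(X)={3,6,7}: U {2,3,4,6,8}->{2,3,4,6}
Constraint 2 (V < Y) on D(V)={3,4,5,6,7,8} D(Y)={3,4,7,8}: V {3,4,5,6,7,8}->{3,4,5,6,7}; Y {3,4,7,8}->{4,7,8}
Constraint 3 (V < Y) on D(V)={3,4,5,6,7} D(Y)={4,7,8}: no change
So after all 3 constraints: D(Y) = {4,7,8}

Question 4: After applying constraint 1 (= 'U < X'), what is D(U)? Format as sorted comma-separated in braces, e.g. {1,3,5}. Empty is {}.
Constraint 1 (U < X) on D(U)={2,3,4,6,8} D(X)={3,6,7}: U {2,3,4,6,8}->{2,3,4,6}
So after constraint 1: D(U) = {2,3,4,6}

Answer: {2,3,4,6}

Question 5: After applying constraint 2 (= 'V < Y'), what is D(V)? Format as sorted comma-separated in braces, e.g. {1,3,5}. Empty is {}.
Answer: {3,4,5,6,7}

Derivation:
Constraint 1 (U < X) on D(U)={2,3,4,6,8} D(X)={3,6,7}: U {2,3,4,6,8}->{2,3,4,6}
Constraint 2 (V < Y) on D(V)={3,4,5,6,7,8} D(Y)={3,4,7,8}: V {3,4,5,6,7,8}->{3,4,5,6,7}; Y {3,4,7,8}->{4,7,8}
So after constraint 2: D(V) = {3,4,5,6,7}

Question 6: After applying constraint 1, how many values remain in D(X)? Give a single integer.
Constraint 1 (U < X) on D(U)={2,3,4,6,8} D(X)={3,6,7}: U {2,3,4,6,8}->{2,3,4,6}
So after constraint 1: D(X)={3,6,7}, size = 3

Answer: 3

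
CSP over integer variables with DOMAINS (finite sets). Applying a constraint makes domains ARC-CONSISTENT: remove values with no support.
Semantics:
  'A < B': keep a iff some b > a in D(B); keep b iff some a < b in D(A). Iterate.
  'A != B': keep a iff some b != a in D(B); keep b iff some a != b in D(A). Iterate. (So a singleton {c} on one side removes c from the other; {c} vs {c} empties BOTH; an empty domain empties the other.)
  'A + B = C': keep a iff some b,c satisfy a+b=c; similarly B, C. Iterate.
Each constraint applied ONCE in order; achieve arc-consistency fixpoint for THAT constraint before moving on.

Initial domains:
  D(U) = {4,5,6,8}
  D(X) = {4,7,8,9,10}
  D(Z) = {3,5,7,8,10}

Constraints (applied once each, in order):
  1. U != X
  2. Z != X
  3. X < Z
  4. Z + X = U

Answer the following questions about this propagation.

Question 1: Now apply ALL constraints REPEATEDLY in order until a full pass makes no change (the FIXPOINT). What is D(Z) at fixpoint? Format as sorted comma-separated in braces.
Answer: {}

Derivation:
pass 0 (initial): D(Z)={3,5,7,8,10}
pass 1: U {4,5,6,8}->{}; X {4,7,8,9,10}->{}; Z {3,5,7,8,10}->{}
pass 2: no change
Fixpoint after 2 passes: D(Z) = {}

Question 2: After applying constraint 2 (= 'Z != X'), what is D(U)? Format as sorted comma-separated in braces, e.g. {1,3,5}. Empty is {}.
Constraint 1 (U != X) on D(U)={4,5,6,8} D(X)={4,7,8,9,10}: no change
Constraint 2 (Z != X) on D(Z)={3,5,7,8,10} D(X)={4,7,8,9,10}: no change
So after constraint 2: D(U) = {4,5,6,8}

Answer: {4,5,6,8}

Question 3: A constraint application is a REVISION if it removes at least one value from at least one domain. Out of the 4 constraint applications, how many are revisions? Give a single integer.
Constraint 1 (U != X) on D(U)={4,5,6,8} D(X)={4,7,8,9,10}: no change => not a revision
Constraint 2 (Z != X) on D(Z)={3,5,7,8,10} D(X)={4,7,8,9,10}: no change => not a revision
Constraint 3 (X < Z) on D(X)={4,7,8,9,10} D(Z)={3,5,7,8,10}: X {4,7,8,9,10}->{4,7,8,9}; Z {3,5,7,8,10}->{5,7,8,10} => REVISION
Constraint 4 (Z + X = U) on D(Z)={5,7,8,10} D(X)={4,7,8,9} D(U)={4,5,6,8}: Z {5,7,8,10}->{}; X {4,7,8,9}->{}; U {4,5,6,8}->{} => REVISION
Total revisions = 2

Answer: 2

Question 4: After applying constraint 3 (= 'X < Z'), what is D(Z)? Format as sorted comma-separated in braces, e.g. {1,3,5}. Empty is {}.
Answer: {5,7,8,10}

Derivation:
Constraint 1 (U != X) on D(U)={4,5,6,8} D(X)={4,7,8,9,10}: no change
Constraint 2 (Z != X) on D(Z)={3,5,7,8,10} D(X)={4,7,8,9,10}: no change
Constraint 3 (X < Z) on D(X)={4,7,8,9,10} D(Z)={3,5,7,8,10}: X {4,7,8,9,10}->{4,7,8,9}; Z {3,5,7,8,10}->{5,7,8,10}
So after constraint 3: D(Z) = {5,7,8,10}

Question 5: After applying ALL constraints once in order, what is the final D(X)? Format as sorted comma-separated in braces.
Answer: {}

Derivation:
Constraint 1 (U != X) on D(U)={4,5,6,8} D(X)={4,7,8,9,10}: no change
Constraint 2 (Z != X) on D(Z)={3,5,7,8,10} D(X)={4,7,8,9,10}: no change
Constraint 3 (X < Z) on D(X)={4,7,8,9,10} D(Z)={3,5,7,8,10}: X {4,7,8,9,10}->{4,7,8,9}; Z {3,5,7,8,10}->{5,7,8,10}
Constraint 4 (Z + X = U) on D(Z)={5,7,8,10} D(X)={4,7,8,9} D(U)={4,5,6,8}: Z {5,7,8,10}->{}; X {4,7,8,9}->{}; U {4,5,6,8}->{}
So after all 4 constraints: D(X) = {}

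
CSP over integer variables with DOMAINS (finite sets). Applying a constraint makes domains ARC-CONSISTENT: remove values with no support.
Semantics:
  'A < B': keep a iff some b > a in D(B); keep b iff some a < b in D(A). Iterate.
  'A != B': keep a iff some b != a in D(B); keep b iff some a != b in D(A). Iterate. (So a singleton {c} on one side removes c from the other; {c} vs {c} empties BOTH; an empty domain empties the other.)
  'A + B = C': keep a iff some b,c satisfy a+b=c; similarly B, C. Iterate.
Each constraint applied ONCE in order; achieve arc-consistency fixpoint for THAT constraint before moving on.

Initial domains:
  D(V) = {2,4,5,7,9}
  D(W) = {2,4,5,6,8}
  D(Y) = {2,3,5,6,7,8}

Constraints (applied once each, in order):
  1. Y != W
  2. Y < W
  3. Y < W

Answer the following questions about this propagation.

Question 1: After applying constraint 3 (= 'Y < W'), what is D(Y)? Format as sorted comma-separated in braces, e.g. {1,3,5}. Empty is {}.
Constraint 1 (Y != W) on D(Y)={2,3,5,6,7,8} D(W)={2,4,5,6,8}: no change
Constraint 2 (Y < W) on D(Y)={2,3,5,6,7,8} D(W)={2,4,5,6,8}: Y {2,3,5,6,7,8}->{2,3,5,6,7}; W {2,4,5,6,8}->{4,5,6,8}
Constraint 3 (Y < W) on D(Y)={2,3,5,6,7} D(W)={4,5,6,8}: no change
So after constraint 3: D(Y) = {2,3,5,6,7}

Answer: {2,3,5,6,7}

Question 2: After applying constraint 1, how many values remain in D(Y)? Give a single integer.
Constraint 1 (Y != W) on D(Y)={2,3,5,6,7,8} D(W)={2,4,5,6,8}: no change
So after constraint 1: D(Y)={2,3,5,6,7,8}, size = 6

Answer: 6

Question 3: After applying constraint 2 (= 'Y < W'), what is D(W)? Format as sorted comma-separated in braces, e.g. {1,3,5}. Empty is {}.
Answer: {4,5,6,8}

Derivation:
Constraint 1 (Y != W) on D(Y)={2,3,5,6,7,8} D(W)={2,4,5,6,8}: no change
Constraint 2 (Y < W) on D(Y)={2,3,5,6,7,8} D(W)={2,4,5,6,8}: Y {2,3,5,6,7,8}->{2,3,5,6,7}; W {2,4,5,6,8}->{4,5,6,8}
So after constraint 2: D(W) = {4,5,6,8}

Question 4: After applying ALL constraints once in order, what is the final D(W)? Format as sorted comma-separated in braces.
Constraint 1 (Y != W) on D(Y)={2,3,5,6,7,8} D(W)={2,4,5,6,8}: no change
Constraint 2 (Y < W) on D(Y)={2,3,5,6,7,8} D(W)={2,4,5,6,8}: Y {2,3,5,6,7,8}->{2,3,5,6,7}; W {2,4,5,6,8}->{4,5,6,8}
Constraint 3 (Y < W) on D(Y)={2,3,5,6,7} D(W)={4,5,6,8}: no change
So after all 3 constraints: D(W) = {4,5,6,8}

Answer: {4,5,6,8}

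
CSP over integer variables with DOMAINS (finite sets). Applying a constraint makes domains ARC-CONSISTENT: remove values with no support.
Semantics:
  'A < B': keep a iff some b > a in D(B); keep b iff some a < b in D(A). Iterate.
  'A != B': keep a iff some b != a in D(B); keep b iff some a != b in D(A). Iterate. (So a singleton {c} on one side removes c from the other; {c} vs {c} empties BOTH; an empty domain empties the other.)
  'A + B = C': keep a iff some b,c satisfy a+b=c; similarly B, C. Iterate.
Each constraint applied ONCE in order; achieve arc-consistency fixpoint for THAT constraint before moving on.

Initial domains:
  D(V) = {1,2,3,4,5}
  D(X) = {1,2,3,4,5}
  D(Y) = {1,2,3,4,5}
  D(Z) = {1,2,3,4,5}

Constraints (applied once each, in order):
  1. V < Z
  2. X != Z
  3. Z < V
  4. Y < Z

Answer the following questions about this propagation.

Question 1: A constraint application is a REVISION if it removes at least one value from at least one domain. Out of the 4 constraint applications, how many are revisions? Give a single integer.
Constraint 1 (V < Z) on D(V)={1,2,3,4,5} D(Z)={1,2,3,4,5}: V {1,2,3,4,5}->{1,2,3,4}; Z {1,2,3,4,5}->{2,3,4,5} => REVISION
Constraint 2 (X != Z) on D(X)={1,2,3,4,5} D(Z)={2,3,4,5}: no change => not a revision
Constraint 3 (Z < V) on D(Z)={2,3,4,5} D(V)={1,2,3,4}: Z {2,3,4,5}->{2,3}; V {1,2,3,4}->{3,4} => REVISION
Constraint 4 (Y < Z) on D(Y)={1,2,3,4,5} D(Z)={2,3}: Y {1,2,3,4,5}->{1,2} => REVISION
Total revisions = 3

Answer: 3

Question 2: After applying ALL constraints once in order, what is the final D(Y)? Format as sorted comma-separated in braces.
Constraint 1 (V < Z) on D(V)={1,2,3,4,5} D(Z)={1,2,3,4,5}: V {1,2,3,4,5}->{1,2,3,4}; Z {1,2,3,4,5}->{2,3,4,5}
Constraint 2 (X != Z) on D(X)={1,2,3,4,5} D(Z)={2,3,4,5}: no change
Constraint 3 (Z < V) on D(Z)={2,3,4,5} D(V)={1,2,3,4}: Z {2,3,4,5}->{2,3}; V {1,2,3,4}->{3,4}
Constraint 4 (Y < Z) on D(Y)={1,2,3,4,5} D(Z)={2,3}: Y {1,2,3,4,5}->{1,2}
So after all 4 constraints: D(Y) = {1,2}

Answer: {1,2}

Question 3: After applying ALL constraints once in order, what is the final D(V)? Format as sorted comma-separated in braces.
Answer: {3,4}

Derivation:
Constraint 1 (V < Z) on D(V)={1,2,3,4,5} D(Z)={1,2,3,4,5}: V {1,2,3,4,5}->{1,2,3,4}; Z {1,2,3,4,5}->{2,3,4,5}
Constraint 2 (X != Z) on D(X)={1,2,3,4,5} D(Z)={2,3,4,5}: no change
Constraint 3 (Z < V) on D(Z)={2,3,4,5} D(V)={1,2,3,4}: Z {2,3,4,5}->{2,3}; V {1,2,3,4}->{3,4}
Constraint 4 (Y < Z) on D(Y)={1,2,3,4,5} D(Z)={2,3}: Y {1,2,3,4,5}->{1,2}
So after all 4 constraints: D(V) = {3,4}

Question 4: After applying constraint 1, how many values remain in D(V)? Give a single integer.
Answer: 4

Derivation:
Constraint 1 (V < Z) on D(V)={1,2,3,4,5} D(Z)={1,2,3,4,5}: V {1,2,3,4,5}->{1,2,3,4}; Z {1,2,3,4,5}->{2,3,4,5}
So after constraint 1: D(V)={1,2,3,4}, size = 4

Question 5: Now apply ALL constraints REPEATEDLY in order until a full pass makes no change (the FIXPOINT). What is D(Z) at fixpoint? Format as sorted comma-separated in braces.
pass 0 (initial): D(Z)={1,2,3,4,5}
pass 1: V {1,2,3,4,5}->{3,4}; Y {1,2,3,4,5}->{1,2}; Z {1,2,3,4,5}->{2,3}
pass 2: V {3,4}->{}; X {1,2,3,4,5}->{}; Y {1,2}->{}; Z {2,3}->{}
pass 3: no change
Fixpoint after 3 passes: D(Z) = {}

Answer: {}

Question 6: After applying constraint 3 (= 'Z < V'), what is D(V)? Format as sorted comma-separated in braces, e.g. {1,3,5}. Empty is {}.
Answer: {3,4}

Derivation:
Constraint 1 (V < Z) on D(V)={1,2,3,4,5} D(Z)={1,2,3,4,5}: V {1,2,3,4,5}->{1,2,3,4}; Z {1,2,3,4,5}->{2,3,4,5}
Constraint 2 (X != Z) on D(X)={1,2,3,4,5} D(Z)={2,3,4,5}: no change
Constraint 3 (Z < V) on D(Z)={2,3,4,5} D(V)={1,2,3,4}: Z {2,3,4,5}->{2,3}; V {1,2,3,4}->{3,4}
So after constraint 3: D(V) = {3,4}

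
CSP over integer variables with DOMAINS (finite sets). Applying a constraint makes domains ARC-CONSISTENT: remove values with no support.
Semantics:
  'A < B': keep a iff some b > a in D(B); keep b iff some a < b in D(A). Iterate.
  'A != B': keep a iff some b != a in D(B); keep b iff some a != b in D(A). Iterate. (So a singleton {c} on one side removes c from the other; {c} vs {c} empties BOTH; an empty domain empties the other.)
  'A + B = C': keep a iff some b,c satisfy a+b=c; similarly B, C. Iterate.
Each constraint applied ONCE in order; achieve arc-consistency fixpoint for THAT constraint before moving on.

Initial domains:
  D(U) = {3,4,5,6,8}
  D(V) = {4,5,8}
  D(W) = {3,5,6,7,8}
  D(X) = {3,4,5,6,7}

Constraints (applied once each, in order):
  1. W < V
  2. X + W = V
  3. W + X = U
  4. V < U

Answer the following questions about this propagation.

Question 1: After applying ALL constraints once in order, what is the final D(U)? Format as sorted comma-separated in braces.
Answer: {}

Derivation:
Constraint 1 (W < V) on D(W)={3,5,6,7,8} D(V)={4,5,8}: W {3,5,6,7,8}->{3,5,6,7}
Constraint 2 (X + W = V) on D(X)={3,4,5,6,7} D(W)={3,5,6,7} D(V)={4,5,8}: X {3,4,5,6,7}->{3,5}; W {3,5,6,7}->{3,5}; V {4,5,8}->{8}
Constraint 3 (W + X = U) on D(W)={3,5} D(X)={3,5} D(U)={3,4,5,6,8}: U {3,4,5,6,8}->{6,8}
Constraint 4 (V < U) on D(V)={8} D(U)={6,8}: V {8}->{}; U {6,8}->{}
So after all 4 constraints: D(U) = {}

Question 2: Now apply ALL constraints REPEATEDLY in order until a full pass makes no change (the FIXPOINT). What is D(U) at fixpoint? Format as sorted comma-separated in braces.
Answer: {}

Derivation:
pass 0 (initial): D(U)={3,4,5,6,8}
pass 1: U {3,4,5,6,8}->{}; V {4,5,8}->{}; W {3,5,6,7,8}->{3,5}; X {3,4,5,6,7}->{3,5}
pass 2: W {3,5}->{}; X {3,5}->{}
pass 3: no change
Fixpoint after 3 passes: D(U) = {}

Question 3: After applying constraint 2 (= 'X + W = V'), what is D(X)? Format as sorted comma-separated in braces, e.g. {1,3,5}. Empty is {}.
Constraint 1 (W < V) on D(W)={3,5,6,7,8} D(V)={4,5,8}: W {3,5,6,7,8}->{3,5,6,7}
Constraint 2 (X + W = V) on D(X)={3,4,5,6,7} D(W)={3,5,6,7} D(V)={4,5,8}: X {3,4,5,6,7}->{3,5}; W {3,5,6,7}->{3,5}; V {4,5,8}->{8}
So after constraint 2: D(X) = {3,5}

Answer: {3,5}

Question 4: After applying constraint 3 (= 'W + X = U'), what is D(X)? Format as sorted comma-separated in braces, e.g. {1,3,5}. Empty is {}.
Answer: {3,5}

Derivation:
Constraint 1 (W < V) on D(W)={3,5,6,7,8} D(V)={4,5,8}: W {3,5,6,7,8}->{3,5,6,7}
Constraint 2 (X + W = V) on D(X)={3,4,5,6,7} D(W)={3,5,6,7} D(V)={4,5,8}: X {3,4,5,6,7}->{3,5}; W {3,5,6,7}->{3,5}; V {4,5,8}->{8}
Constraint 3 (W + X = U) on D(W)={3,5} D(X)={3,5} D(U)={3,4,5,6,8}: U {3,4,5,6,8}->{6,8}
So after constraint 3: D(X) = {3,5}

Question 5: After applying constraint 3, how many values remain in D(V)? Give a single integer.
Answer: 1

Derivation:
Constraint 1 (W < V) on D(W)={3,5,6,7,8} D(V)={4,5,8}: W {3,5,6,7,8}->{3,5,6,7}
Constraint 2 (X + W = V) on D(X)={3,4,5,6,7} D(W)={3,5,6,7} D(V)={4,5,8}: X {3,4,5,6,7}->{3,5}; W {3,5,6,7}->{3,5}; V {4,5,8}->{8}
Constraint 3 (W + X = U) on D(W)={3,5} D(X)={3,5} D(U)={3,4,5,6,8}: U {3,4,5,6,8}->{6,8}
So after constraint 3: D(V)={8}, size = 1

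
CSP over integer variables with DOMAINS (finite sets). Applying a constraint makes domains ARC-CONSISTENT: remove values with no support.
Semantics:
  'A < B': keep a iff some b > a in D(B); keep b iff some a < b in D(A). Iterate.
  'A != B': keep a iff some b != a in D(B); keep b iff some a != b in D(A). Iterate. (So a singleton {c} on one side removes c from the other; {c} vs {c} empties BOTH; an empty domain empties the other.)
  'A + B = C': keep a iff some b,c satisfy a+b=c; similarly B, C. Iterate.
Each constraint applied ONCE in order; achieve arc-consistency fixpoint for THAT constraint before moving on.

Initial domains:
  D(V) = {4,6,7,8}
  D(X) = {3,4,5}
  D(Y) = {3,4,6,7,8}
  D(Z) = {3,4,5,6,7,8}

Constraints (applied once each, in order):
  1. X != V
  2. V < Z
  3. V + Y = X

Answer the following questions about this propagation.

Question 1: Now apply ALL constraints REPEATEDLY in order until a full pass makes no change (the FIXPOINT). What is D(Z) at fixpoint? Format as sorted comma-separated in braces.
pass 0 (initial): D(Z)={3,4,5,6,7,8}
pass 1: V {4,6,7,8}->{}; X {3,4,5}->{}; Y {3,4,6,7,8}->{}; Z {3,4,5,6,7,8}->{5,6,7,8}
pass 2: Z {5,6,7,8}->{}
pass 3: no change
Fixpoint after 3 passes: D(Z) = {}

Answer: {}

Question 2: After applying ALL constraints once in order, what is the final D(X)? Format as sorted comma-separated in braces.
Constraint 1 (X != V) on D(X)={3,4,5} D(V)={4,6,7,8}: no change
Constraint 2 (V < Z) on D(V)={4,6,7,8} D(Z)={3,4,5,6,7,8}: V {4,6,7,8}->{4,6,7}; Z {3,4,5,6,7,8}->{5,6,7,8}
Constraint 3 (V + Y = X) on D(V)={4,6,7} D(Y)={3,4,6,7,8} D(X)={3,4,5}: V {4,6,7}->{}; Y {3,4,6,7,8}->{}; X {3,4,5}->{}
So after all 3 constraints: D(X) = {}

Answer: {}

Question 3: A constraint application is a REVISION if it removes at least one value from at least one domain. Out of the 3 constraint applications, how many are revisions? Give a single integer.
Answer: 2

Derivation:
Constraint 1 (X != V) on D(X)={3,4,5} D(V)={4,6,7,8}: no change => not a revision
Constraint 2 (V < Z) on D(V)={4,6,7,8} D(Z)={3,4,5,6,7,8}: V {4,6,7,8}->{4,6,7}; Z {3,4,5,6,7,8}->{5,6,7,8} => REVISION
Constraint 3 (V + Y = X) on D(V)={4,6,7} D(Y)={3,4,6,7,8} D(X)={3,4,5}: V {4,6,7}->{}; Y {3,4,6,7,8}->{}; X {3,4,5}->{} => REVISION
Total revisions = 2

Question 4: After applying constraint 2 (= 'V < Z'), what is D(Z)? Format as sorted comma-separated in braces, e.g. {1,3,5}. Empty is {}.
Answer: {5,6,7,8}

Derivation:
Constraint 1 (X != V) on D(X)={3,4,5} D(V)={4,6,7,8}: no change
Constraint 2 (V < Z) on D(V)={4,6,7,8} D(Z)={3,4,5,6,7,8}: V {4,6,7,8}->{4,6,7}; Z {3,4,5,6,7,8}->{5,6,7,8}
So after constraint 2: D(Z) = {5,6,7,8}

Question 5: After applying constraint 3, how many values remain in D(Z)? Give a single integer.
Constraint 1 (X != V) on D(X)={3,4,5} D(V)={4,6,7,8}: no change
Constraint 2 (V < Z) on D(V)={4,6,7,8} D(Z)={3,4,5,6,7,8}: V {4,6,7,8}->{4,6,7}; Z {3,4,5,6,7,8}->{5,6,7,8}
Constraint 3 (V + Y = X) on D(V)={4,6,7} D(Y)={3,4,6,7,8} D(X)={3,4,5}: V {4,6,7}->{}; Y {3,4,6,7,8}->{}; X {3,4,5}->{}
So after constraint 3: D(Z)={5,6,7,8}, size = 4

Answer: 4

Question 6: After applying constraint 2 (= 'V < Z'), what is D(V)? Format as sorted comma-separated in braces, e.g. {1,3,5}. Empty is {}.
Answer: {4,6,7}

Derivation:
Constraint 1 (X != V) on D(X)={3,4,5} D(V)={4,6,7,8}: no change
Constraint 2 (V < Z) on D(V)={4,6,7,8} D(Z)={3,4,5,6,7,8}: V {4,6,7,8}->{4,6,7}; Z {3,4,5,6,7,8}->{5,6,7,8}
So after constraint 2: D(V) = {4,6,7}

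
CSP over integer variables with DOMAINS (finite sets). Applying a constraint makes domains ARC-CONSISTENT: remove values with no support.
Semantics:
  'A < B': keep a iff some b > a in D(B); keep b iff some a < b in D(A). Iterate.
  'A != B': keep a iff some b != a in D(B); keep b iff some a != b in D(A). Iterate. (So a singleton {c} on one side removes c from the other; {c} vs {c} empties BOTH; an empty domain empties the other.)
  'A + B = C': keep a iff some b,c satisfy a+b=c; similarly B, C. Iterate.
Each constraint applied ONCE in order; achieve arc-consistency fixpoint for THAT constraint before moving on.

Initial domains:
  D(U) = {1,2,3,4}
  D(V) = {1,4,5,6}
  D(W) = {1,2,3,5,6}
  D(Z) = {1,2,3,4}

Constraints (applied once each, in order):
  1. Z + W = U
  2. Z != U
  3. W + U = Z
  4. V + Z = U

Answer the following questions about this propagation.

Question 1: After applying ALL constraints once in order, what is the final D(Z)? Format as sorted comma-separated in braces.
Answer: {}

Derivation:
Constraint 1 (Z + W = U) on D(Z)={1,2,3,4} D(W)={1,2,3,5,6} D(U)={1,2,3,4}: Z {1,2,3,4}->{1,2,3}; W {1,2,3,5,6}->{1,2,3}; U {1,2,3,4}->{2,3,4}
Constraint 2 (Z != U) on D(Z)={1,2,3} D(U)={2,3,4}: no change
Constraint 3 (W + U = Z) on D(W)={1,2,3} D(U)={2,3,4} D(Z)={1,2,3}: W {1,2,3}->{1}; U {2,3,4}->{2}; Z {1,2,3}->{3}
Constraint 4 (V + Z = U) on D(V)={1,4,5,6} D(Z)={3} D(U)={2}: V {1,4,5,6}->{}; Z {3}->{}; U {2}->{}
So after all 4 constraints: D(Z) = {}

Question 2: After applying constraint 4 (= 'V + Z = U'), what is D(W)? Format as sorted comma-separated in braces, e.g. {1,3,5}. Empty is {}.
Constraint 1 (Z + W = U) on D(Z)={1,2,3,4} D(W)={1,2,3,5,6} D(U)={1,2,3,4}: Z {1,2,3,4}->{1,2,3}; W {1,2,3,5,6}->{1,2,3}; U {1,2,3,4}->{2,3,4}
Constraint 2 (Z != U) on D(Z)={1,2,3} D(U)={2,3,4}: no change
Constraint 3 (W + U = Z) on D(W)={1,2,3} D(U)={2,3,4} D(Z)={1,2,3}: W {1,2,3}->{1}; U {2,3,4}->{2}; Z {1,2,3}->{3}
Constraint 4 (V + Z = U) on D(V)={1,4,5,6} D(Z)={3} D(U)={2}: V {1,4,5,6}->{}; Z {3}->{}; U {2}->{}
So after constraint 4: D(W) = {1}

Answer: {1}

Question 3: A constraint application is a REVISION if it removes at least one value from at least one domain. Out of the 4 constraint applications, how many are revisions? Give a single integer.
Constraint 1 (Z + W = U) on D(Z)={1,2,3,4} D(W)={1,2,3,5,6} D(U)={1,2,3,4}: Z {1,2,3,4}->{1,2,3}; W {1,2,3,5,6}->{1,2,3}; U {1,2,3,4}->{2,3,4} => REVISION
Constraint 2 (Z != U) on D(Z)={1,2,3} D(U)={2,3,4}: no change => not a revision
Constraint 3 (W + U = Z) on D(W)={1,2,3} D(U)={2,3,4} D(Z)={1,2,3}: W {1,2,3}->{1}; U {2,3,4}->{2}; Z {1,2,3}->{3} => REVISION
Constraint 4 (V + Z = U) on D(V)={1,4,5,6} D(Z)={3} D(U)={2}: V {1,4,5,6}->{}; Z {3}->{}; U {2}->{} => REVISION
Total revisions = 3

Answer: 3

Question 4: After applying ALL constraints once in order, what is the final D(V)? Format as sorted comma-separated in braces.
Answer: {}

Derivation:
Constraint 1 (Z + W = U) on D(Z)={1,2,3,4} D(W)={1,2,3,5,6} D(U)={1,2,3,4}: Z {1,2,3,4}->{1,2,3}; W {1,2,3,5,6}->{1,2,3}; U {1,2,3,4}->{2,3,4}
Constraint 2 (Z != U) on D(Z)={1,2,3} D(U)={2,3,4}: no change
Constraint 3 (W + U = Z) on D(W)={1,2,3} D(U)={2,3,4} D(Z)={1,2,3}: W {1,2,3}->{1}; U {2,3,4}->{2}; Z {1,2,3}->{3}
Constraint 4 (V + Z = U) on D(V)={1,4,5,6} D(Z)={3} D(U)={2}: V {1,4,5,6}->{}; Z {3}->{}; U {2}->{}
So after all 4 constraints: D(V) = {}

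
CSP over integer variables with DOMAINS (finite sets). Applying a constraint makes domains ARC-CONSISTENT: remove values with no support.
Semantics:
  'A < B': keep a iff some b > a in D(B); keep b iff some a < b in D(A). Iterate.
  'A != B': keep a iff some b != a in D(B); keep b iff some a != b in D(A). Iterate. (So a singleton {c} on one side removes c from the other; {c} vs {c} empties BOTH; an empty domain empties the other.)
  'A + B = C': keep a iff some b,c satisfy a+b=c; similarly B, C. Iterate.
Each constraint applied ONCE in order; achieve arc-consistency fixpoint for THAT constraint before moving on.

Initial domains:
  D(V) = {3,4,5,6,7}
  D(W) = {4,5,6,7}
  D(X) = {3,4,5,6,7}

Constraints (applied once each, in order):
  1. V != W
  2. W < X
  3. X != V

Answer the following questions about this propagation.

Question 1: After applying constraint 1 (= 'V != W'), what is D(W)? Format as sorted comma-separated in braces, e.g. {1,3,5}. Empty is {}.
Constraint 1 (V != W) on D(V)={3,4,5,6,7} D(W)={4,5,6,7}: no change
So after constraint 1: D(W) = {4,5,6,7}

Answer: {4,5,6,7}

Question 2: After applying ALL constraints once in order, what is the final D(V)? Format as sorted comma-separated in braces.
Answer: {3,4,5,6,7}

Derivation:
Constraint 1 (V != W) on D(V)={3,4,5,6,7} D(W)={4,5,6,7}: no change
Constraint 2 (W < X) on D(W)={4,5,6,7} D(X)={3,4,5,6,7}: W {4,5,6,7}->{4,5,6}; X {3,4,5,6,7}->{5,6,7}
Constraint 3 (X != V) on D(X)={5,6,7} D(V)={3,4,5,6,7}: no change
So after all 3 constraints: D(V) = {3,4,5,6,7}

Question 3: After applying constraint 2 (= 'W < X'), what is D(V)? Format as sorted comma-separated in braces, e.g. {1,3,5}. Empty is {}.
Constraint 1 (V != W) on D(V)={3,4,5,6,7} D(W)={4,5,6,7}: no change
Constraint 2 (W < X) on D(W)={4,5,6,7} D(X)={3,4,5,6,7}: W {4,5,6,7}->{4,5,6}; X {3,4,5,6,7}->{5,6,7}
So after constraint 2: D(V) = {3,4,5,6,7}

Answer: {3,4,5,6,7}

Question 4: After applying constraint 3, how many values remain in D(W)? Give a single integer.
Constraint 1 (V != W) on D(V)={3,4,5,6,7} D(W)={4,5,6,7}: no change
Constraint 2 (W < X) on D(W)={4,5,6,7} D(X)={3,4,5,6,7}: W {4,5,6,7}->{4,5,6}; X {3,4,5,6,7}->{5,6,7}
Constraint 3 (X != V) on D(X)={5,6,7} D(V)={3,4,5,6,7}: no change
So after constraint 3: D(W)={4,5,6}, size = 3

Answer: 3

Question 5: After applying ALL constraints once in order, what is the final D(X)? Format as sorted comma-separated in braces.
Answer: {5,6,7}

Derivation:
Constraint 1 (V != W) on D(V)={3,4,5,6,7} D(W)={4,5,6,7}: no change
Constraint 2 (W < X) on D(W)={4,5,6,7} D(X)={3,4,5,6,7}: W {4,5,6,7}->{4,5,6}; X {3,4,5,6,7}->{5,6,7}
Constraint 3 (X != V) on D(X)={5,6,7} D(V)={3,4,5,6,7}: no change
So after all 3 constraints: D(X) = {5,6,7}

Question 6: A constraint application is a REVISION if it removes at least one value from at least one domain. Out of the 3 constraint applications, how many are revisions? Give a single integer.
Answer: 1

Derivation:
Constraint 1 (V != W) on D(V)={3,4,5,6,7} D(W)={4,5,6,7}: no change => not a revision
Constraint 2 (W < X) on D(W)={4,5,6,7} D(X)={3,4,5,6,7}: W {4,5,6,7}->{4,5,6}; X {3,4,5,6,7}->{5,6,7} => REVISION
Constraint 3 (X != V) on D(X)={5,6,7} D(V)={3,4,5,6,7}: no change => not a revision
Total revisions = 1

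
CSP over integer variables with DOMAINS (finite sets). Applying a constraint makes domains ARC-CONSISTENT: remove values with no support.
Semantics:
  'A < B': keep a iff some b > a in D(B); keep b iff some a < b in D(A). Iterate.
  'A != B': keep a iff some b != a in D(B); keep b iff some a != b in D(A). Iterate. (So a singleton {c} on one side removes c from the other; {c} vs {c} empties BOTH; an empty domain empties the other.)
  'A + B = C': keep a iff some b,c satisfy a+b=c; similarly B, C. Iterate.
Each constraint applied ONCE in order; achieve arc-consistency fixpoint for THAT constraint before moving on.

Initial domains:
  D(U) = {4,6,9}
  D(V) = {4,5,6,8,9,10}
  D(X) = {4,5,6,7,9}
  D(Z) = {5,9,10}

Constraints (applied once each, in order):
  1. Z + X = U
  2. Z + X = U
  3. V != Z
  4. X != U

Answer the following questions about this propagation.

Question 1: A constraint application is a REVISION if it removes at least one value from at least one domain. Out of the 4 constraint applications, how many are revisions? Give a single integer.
Answer: 2

Derivation:
Constraint 1 (Z + X = U) on D(Z)={5,9,10} D(X)={4,5,6,7,9} D(U)={4,6,9}: Z {5,9,10}->{5}; X {4,5,6,7,9}->{4}; U {4,6,9}->{9} => REVISION
Constraint 2 (Z + X = U) on D(Z)={5} D(X)={4} D(U)={9}: no change => not a revision
Constraint 3 (V != Z) on D(V)={4,5,6,8,9,10} D(Z)={5}: V {4,5,6,8,9,10}->{4,6,8,9,10} => REVISION
Constraint 4 (X != U) on D(X)={4} D(U)={9}: no change => not a revision
Total revisions = 2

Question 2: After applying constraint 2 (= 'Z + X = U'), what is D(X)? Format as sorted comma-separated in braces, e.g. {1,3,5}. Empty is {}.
Constraint 1 (Z + X = U) on D(Z)={5,9,10} D(X)={4,5,6,7,9} D(U)={4,6,9}: Z {5,9,10}->{5}; X {4,5,6,7,9}->{4}; U {4,6,9}->{9}
Constraint 2 (Z + X = U) on D(Z)={5} D(X)={4} D(U)={9}: no change
So after constraint 2: D(X) = {4}

Answer: {4}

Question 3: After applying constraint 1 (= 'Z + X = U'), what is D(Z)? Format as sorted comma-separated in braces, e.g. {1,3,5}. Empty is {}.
Constraint 1 (Z + X = U) on D(Z)={5,9,10} D(X)={4,5,6,7,9} D(U)={4,6,9}: Z {5,9,10}->{5}; X {4,5,6,7,9}->{4}; U {4,6,9}->{9}
So after constraint 1: D(Z) = {5}

Answer: {5}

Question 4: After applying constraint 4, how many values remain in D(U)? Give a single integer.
Answer: 1

Derivation:
Constraint 1 (Z + X = U) on D(Z)={5,9,10} D(X)={4,5,6,7,9} D(U)={4,6,9}: Z {5,9,10}->{5}; X {4,5,6,7,9}->{4}; U {4,6,9}->{9}
Constraint 2 (Z + X = U) on D(Z)={5} D(X)={4} D(U)={9}: no change
Constraint 3 (V != Z) on D(V)={4,5,6,8,9,10} D(Z)={5}: V {4,5,6,8,9,10}->{4,6,8,9,10}
Constraint 4 (X != U) on D(X)={4} D(U)={9}: no change
So after constraint 4: D(U)={9}, size = 1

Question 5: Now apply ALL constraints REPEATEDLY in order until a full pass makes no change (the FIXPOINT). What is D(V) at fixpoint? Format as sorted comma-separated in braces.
Answer: {4,6,8,9,10}

Derivation:
pass 0 (initial): D(V)={4,5,6,8,9,10}
pass 1: U {4,6,9}->{9}; V {4,5,6,8,9,10}->{4,6,8,9,10}; X {4,5,6,7,9}->{4}; Z {5,9,10}->{5}
pass 2: no change
Fixpoint after 2 passes: D(V) = {4,6,8,9,10}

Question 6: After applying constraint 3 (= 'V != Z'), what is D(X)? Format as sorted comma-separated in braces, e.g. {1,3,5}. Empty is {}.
Constraint 1 (Z + X = U) on D(Z)={5,9,10} D(X)={4,5,6,7,9} D(U)={4,6,9}: Z {5,9,10}->{5}; X {4,5,6,7,9}->{4}; U {4,6,9}->{9}
Constraint 2 (Z + X = U) on D(Z)={5} D(X)={4} D(U)={9}: no change
Constraint 3 (V != Z) on D(V)={4,5,6,8,9,10} D(Z)={5}: V {4,5,6,8,9,10}->{4,6,8,9,10}
So after constraint 3: D(X) = {4}

Answer: {4}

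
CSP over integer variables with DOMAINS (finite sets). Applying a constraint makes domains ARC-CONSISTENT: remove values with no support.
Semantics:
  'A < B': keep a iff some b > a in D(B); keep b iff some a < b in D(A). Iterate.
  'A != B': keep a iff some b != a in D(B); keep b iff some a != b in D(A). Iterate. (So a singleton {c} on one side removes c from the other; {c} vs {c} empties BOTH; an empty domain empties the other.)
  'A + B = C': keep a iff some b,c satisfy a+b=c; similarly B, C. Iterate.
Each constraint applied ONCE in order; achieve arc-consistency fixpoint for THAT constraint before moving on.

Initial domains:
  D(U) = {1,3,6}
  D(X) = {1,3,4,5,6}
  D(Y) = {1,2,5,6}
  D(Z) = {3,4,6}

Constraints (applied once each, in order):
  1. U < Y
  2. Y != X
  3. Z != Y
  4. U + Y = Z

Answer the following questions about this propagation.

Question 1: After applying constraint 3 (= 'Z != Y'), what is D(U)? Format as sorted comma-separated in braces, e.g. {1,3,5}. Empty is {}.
Answer: {1,3}

Derivation:
Constraint 1 (U < Y) on D(U)={1,3,6} D(Y)={1,2,5,6}: U {1,3,6}->{1,3}; Y {1,2,5,6}->{2,5,6}
Constraint 2 (Y != X) on D(Y)={2,5,6} D(X)={1,3,4,5,6}: no change
Constraint 3 (Z != Y) on D(Z)={3,4,6} D(Y)={2,5,6}: no change
So after constraint 3: D(U) = {1,3}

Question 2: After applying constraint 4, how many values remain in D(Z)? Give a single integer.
Answer: 2

Derivation:
Constraint 1 (U < Y) on D(U)={1,3,6} D(Y)={1,2,5,6}: U {1,3,6}->{1,3}; Y {1,2,5,6}->{2,5,6}
Constraint 2 (Y != X) on D(Y)={2,5,6} D(X)={1,3,4,5,6}: no change
Constraint 3 (Z != Y) on D(Z)={3,4,6} D(Y)={2,5,6}: no change
Constraint 4 (U + Y = Z) on D(U)={1,3} D(Y)={2,5,6} D(Z)={3,4,6}: U {1,3}->{1}; Y {2,5,6}->{2,5}; Z {3,4,6}->{3,6}
So after constraint 4: D(Z)={3,6}, size = 2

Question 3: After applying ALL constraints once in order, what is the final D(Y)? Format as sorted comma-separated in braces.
Constraint 1 (U < Y) on D(U)={1,3,6} D(Y)={1,2,5,6}: U {1,3,6}->{1,3}; Y {1,2,5,6}->{2,5,6}
Constraint 2 (Y != X) on D(Y)={2,5,6} D(X)={1,3,4,5,6}: no change
Constraint 3 (Z != Y) on D(Z)={3,4,6} D(Y)={2,5,6}: no change
Constraint 4 (U + Y = Z) on D(U)={1,3} D(Y)={2,5,6} D(Z)={3,4,6}: U {1,3}->{1}; Y {2,5,6}->{2,5}; Z {3,4,6}->{3,6}
So after all 4 constraints: D(Y) = {2,5}

Answer: {2,5}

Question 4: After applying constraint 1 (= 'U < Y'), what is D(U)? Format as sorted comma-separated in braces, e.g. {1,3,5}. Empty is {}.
Constraint 1 (U < Y) on D(U)={1,3,6} D(Y)={1,2,5,6}: U {1,3,6}->{1,3}; Y {1,2,5,6}->{2,5,6}
So after constraint 1: D(U) = {1,3}

Answer: {1,3}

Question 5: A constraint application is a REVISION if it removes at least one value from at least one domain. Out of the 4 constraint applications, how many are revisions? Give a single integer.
Constraint 1 (U < Y) on D(U)={1,3,6} D(Y)={1,2,5,6}: U {1,3,6}->{1,3}; Y {1,2,5,6}->{2,5,6} => REVISION
Constraint 2 (Y != X) on D(Y)={2,5,6} D(X)={1,3,4,5,6}: no change => not a revision
Constraint 3 (Z != Y) on D(Z)={3,4,6} D(Y)={2,5,6}: no change => not a revision
Constraint 4 (U + Y = Z) on D(U)={1,3} D(Y)={2,5,6} D(Z)={3,4,6}: U {1,3}->{1}; Y {2,5,6}->{2,5}; Z {3,4,6}->{3,6} => REVISION
Total revisions = 2

Answer: 2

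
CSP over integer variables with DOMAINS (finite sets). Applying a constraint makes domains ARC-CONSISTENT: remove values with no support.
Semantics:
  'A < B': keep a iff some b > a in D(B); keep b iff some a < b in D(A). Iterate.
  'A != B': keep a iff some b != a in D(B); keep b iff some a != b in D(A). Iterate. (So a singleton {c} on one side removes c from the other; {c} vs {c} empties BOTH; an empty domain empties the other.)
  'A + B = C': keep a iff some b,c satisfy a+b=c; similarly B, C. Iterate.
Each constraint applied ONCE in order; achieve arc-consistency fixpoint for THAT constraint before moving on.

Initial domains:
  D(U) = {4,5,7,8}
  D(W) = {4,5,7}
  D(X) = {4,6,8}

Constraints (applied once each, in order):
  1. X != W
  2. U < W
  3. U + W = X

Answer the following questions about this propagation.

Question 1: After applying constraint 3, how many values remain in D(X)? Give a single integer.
Constraint 1 (X != W) on D(X)={4,6,8} D(W)={4,5,7}: no change
Constraint 2 (U < W) on D(U)={4,5,7,8} D(W)={4,5,7}: U {4,5,7,8}->{4,5}; W {4,5,7}->{5,7}
Constraint 3 (U + W = X) on D(U)={4,5} D(W)={5,7} D(X)={4,6,8}: U {4,5}->{}; W {5,7}->{}; X {4,6,8}->{}
So after constraint 3: D(X)={}, size = 0

Answer: 0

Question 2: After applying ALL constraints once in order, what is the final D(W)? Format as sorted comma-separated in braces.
Answer: {}

Derivation:
Constraint 1 (X != W) on D(X)={4,6,8} D(W)={4,5,7}: no change
Constraint 2 (U < W) on D(U)={4,5,7,8} D(W)={4,5,7}: U {4,5,7,8}->{4,5}; W {4,5,7}->{5,7}
Constraint 3 (U + W = X) on D(U)={4,5} D(W)={5,7} D(X)={4,6,8}: U {4,5}->{}; W {5,7}->{}; X {4,6,8}->{}
So after all 3 constraints: D(W) = {}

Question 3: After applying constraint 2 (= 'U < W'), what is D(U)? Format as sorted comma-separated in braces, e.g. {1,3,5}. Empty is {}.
Answer: {4,5}

Derivation:
Constraint 1 (X != W) on D(X)={4,6,8} D(W)={4,5,7}: no change
Constraint 2 (U < W) on D(U)={4,5,7,8} D(W)={4,5,7}: U {4,5,7,8}->{4,5}; W {4,5,7}->{5,7}
So after constraint 2: D(U) = {4,5}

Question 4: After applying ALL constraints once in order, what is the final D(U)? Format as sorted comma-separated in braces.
Constraint 1 (X != W) on D(X)={4,6,8} D(W)={4,5,7}: no change
Constraint 2 (U < W) on D(U)={4,5,7,8} D(W)={4,5,7}: U {4,5,7,8}->{4,5}; W {4,5,7}->{5,7}
Constraint 3 (U + W = X) on D(U)={4,5} D(W)={5,7} D(X)={4,6,8}: U {4,5}->{}; W {5,7}->{}; X {4,6,8}->{}
So after all 3 constraints: D(U) = {}

Answer: {}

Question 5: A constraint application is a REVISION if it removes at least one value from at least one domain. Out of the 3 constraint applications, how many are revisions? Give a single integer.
Answer: 2

Derivation:
Constraint 1 (X != W) on D(X)={4,6,8} D(W)={4,5,7}: no change => not a revision
Constraint 2 (U < W) on D(U)={4,5,7,8} D(W)={4,5,7}: U {4,5,7,8}->{4,5}; W {4,5,7}->{5,7} => REVISION
Constraint 3 (U + W = X) on D(U)={4,5} D(W)={5,7} D(X)={4,6,8}: U {4,5}->{}; W {5,7}->{}; X {4,6,8}->{} => REVISION
Total revisions = 2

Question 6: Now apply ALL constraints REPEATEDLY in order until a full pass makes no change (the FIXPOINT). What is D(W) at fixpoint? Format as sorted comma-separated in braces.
Answer: {}

Derivation:
pass 0 (initial): D(W)={4,5,7}
pass 1: U {4,5,7,8}->{}; W {4,5,7}->{}; X {4,6,8}->{}
pass 2: no change
Fixpoint after 2 passes: D(W) = {}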